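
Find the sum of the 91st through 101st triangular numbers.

51271

Σ i(i+1)/2 = (Σi² + Σi) / 2 over i = 91..101.
Σi = 5151 − 4095 = 1056 and Σi² = 348551 − 247065 = 101486.
(1·101486 + 1·1056) / 2 = 102542/2 = 51271.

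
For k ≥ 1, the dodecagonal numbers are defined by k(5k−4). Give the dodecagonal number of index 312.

485472

The 312th dodecagonal number is n(5n−4) with n = 312.
312·(5·312 − 4) = 312·1556 = 485472.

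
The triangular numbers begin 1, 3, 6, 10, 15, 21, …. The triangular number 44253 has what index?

297

Set n(n+1)/2 = 44253, giving n² + n − 88506 = 0.
The discriminant is 1 + 8·44253 = 354025, and √354025 = 595.
So n = (-1 + 595) / 2 = 594/2 = 297.
Check: 297·298/2 = 44253. ✓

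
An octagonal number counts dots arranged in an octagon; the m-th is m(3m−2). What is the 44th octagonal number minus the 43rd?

Consecutive octagonal numbers differ by 6n − 5: here 6·44 − 5 = 259.

259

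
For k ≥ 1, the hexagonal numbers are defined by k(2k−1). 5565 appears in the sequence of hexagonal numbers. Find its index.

53

Set n(2n−1) = 5565, giving 2n² − n − 5565 = 0.
The discriminant is 1 + 8·5565 = 44521, and √44521 = 211.
So n = (1 + 211) / 4 = 212/4 = 53.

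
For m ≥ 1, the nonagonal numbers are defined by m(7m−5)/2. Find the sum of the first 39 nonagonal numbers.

69940

Σ i(7i−5)/2 = (7Σi² − 5Σi) / 2 over i = 1..39.
Σi = 780 and Σi² = 20540.
(7·20540 − 5·780) / 2 = 139880/2 = 69940.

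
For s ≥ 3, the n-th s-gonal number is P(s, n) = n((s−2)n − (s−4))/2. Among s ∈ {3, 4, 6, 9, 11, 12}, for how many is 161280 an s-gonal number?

1

s = 3: P(3, 567) = 161028 and P(3, 568) = 161596; 161280 is not s-gonal.
s = 4: P(4, 401) = 160801 and P(4, 402) = 161604; 161280 is not s-gonal.
s = 6: P(6, 284) = 161028 and P(6, 285) = 162165; 161280 is not s-gonal.
s = 9: P(9, 215) = 161250 and P(9, 216) = 162756; 161280 is not s-gonal.
s = 11: P(11, 189) = 160083 and P(11, 190) = 161785; 161280 is not s-gonal.
s = 12: P(12, 180) = 161280. ✓
Hits: s ∈ {12} → 1.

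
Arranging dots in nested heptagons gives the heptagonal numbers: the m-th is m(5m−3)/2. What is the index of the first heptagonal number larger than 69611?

Solve n(5n−3)/2 > 69611 for integer n.
The largest n with value ≤ 69611 is 167 (since 69472 ≤ 69611 < 70308), so the first above is n = 168, value 70308.

168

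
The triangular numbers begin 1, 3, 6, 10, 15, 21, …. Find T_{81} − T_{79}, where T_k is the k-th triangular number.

161

81·82/2 = 3321 and 79·80/2 = 3160.
Difference: 3321 − 3160 = 161.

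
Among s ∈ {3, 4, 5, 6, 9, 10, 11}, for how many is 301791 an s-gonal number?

s = 3: P(3, 776) = 301476 and P(3, 777) = 302253; 301791 is not s-gonal.
s = 4: P(4, 549) = 301401 and P(4, 550) = 302500; 301791 is not s-gonal.
s = 5: P(5, 448) = 300832 and P(5, 449) = 302177; 301791 is not s-gonal.
s = 6: P(6, 388) = 300700 and P(6, 389) = 302253; 301791 is not s-gonal.
s = 9: P(9, 294) = 301791. ✓
s = 10: P(10, 275) = 301675 and P(10, 276) = 303876; 301791 is not s-gonal.
s = 11: P(11, 259) = 300958 and P(11, 260) = 303290; 301791 is not s-gonal.
Hits: s ∈ {9} → 1.

1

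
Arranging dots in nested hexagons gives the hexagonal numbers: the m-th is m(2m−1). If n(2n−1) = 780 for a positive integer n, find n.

20

Set n(2n−1) = 780, giving 2n² − n − 780 = 0.
The discriminant is 1 + 8·780 = 6241, and √6241 = 79.
So n = (1 + 79) / 4 = 80/4 = 20.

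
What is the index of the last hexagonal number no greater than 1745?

29

Solve n(2n−1) ≤ 1745 for integer n.
n = 29 gives 1653 ≤ 1745, while n = 30 gives 1770 > 1745; so the answer is index 29.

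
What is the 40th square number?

The 40th square number is n² with n = 40.
40² = 1600.

1600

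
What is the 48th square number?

The 48th square number is n² with n = 48.
48² = 2304.

2304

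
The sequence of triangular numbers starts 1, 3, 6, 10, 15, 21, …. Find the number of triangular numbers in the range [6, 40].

The n-th triangular number is n(n+1)/2.
Smallest index with value ≥ 6: n = 3 (giving 6).
Largest index with value ≤ 40: n = 8 (giving 36).
Indices 3 through 8: 6 terms.

6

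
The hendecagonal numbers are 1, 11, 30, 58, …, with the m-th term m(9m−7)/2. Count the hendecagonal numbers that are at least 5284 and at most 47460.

The n-th hendecagonal number is n(9n−7)/2.
Smallest index with value ≥ 5284: n = 35 (giving 5390).
Largest index with value ≤ 47460: n = 103 (giving 47380).
Indices 35 through 103: 69 terms.

69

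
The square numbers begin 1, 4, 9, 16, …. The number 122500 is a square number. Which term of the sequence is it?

We need n² = 122500, so n = √122500 = 350.
Check: 350² = 122500. ✓

350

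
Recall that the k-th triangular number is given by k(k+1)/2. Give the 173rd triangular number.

15051

The 173rd triangular number is n(n+1)/2 with n = 173.
173·174/2 = 30102/2 = 15051.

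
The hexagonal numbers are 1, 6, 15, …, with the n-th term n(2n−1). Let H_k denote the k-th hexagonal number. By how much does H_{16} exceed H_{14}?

16·(2·16 − 1) = 496 and 14·(2·14 − 1) = 378.
Difference: 496 − 378 = 118.

118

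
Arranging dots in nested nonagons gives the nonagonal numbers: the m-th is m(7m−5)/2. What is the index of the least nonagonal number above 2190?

Solve n(7n−5)/2 > 2190 for integer n.
The largest n with value ≤ 2190 is 25 (since 2125 ≤ 2190 < 2301), so the first above is n = 26, value 2301.

26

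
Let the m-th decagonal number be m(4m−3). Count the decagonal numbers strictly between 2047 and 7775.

The n-th decagonal number is n(4n−3).
Smallest index with value > 2047: n = 24 (giving 2232).
Largest index with value < 7775: n = 44 (giving 7612).
Indices 24 through 44: 21 terms.

21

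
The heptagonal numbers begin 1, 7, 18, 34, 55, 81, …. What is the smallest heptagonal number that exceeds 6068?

Solve n(5n−3)/2 > 6068 for integer n.
The largest n with value ≤ 6068 is 49 (since 5929 ≤ 6068 < 6175), so the first above is n = 50, value 6175.

6175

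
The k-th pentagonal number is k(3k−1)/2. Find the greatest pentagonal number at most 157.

Solve n(3n−1)/2 ≤ 157 for integer n.
n = 10 gives 145 ≤ 157, while n = 11 gives 176 > 157; so the answer is 145.

145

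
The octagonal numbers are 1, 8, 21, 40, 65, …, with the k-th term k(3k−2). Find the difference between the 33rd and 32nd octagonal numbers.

Consecutive octagonal numbers differ by 6n − 5: here 6·33 − 5 = 193.

193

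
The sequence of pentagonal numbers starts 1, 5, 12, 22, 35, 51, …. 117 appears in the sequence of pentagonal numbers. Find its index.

Set n(3n−1)/2 = 117, giving 3n² − n − 234 = 0.
So n = (1 + 53) / 6 = 54/6 = 9.
Check: 9·(3·9 − 1)/2 = 117. ✓

9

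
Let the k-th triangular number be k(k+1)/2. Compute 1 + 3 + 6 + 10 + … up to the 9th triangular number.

165

Σ i(i+1)/2 = (Σi² + Σi) / 2 over i = 1..9.
Σi = 45 and Σi² = 285.
(1·285 + 1·45) / 2 = 330/2 = 165.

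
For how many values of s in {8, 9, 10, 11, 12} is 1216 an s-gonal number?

s = 8: P(8, 20) = 1160 and P(8, 21) = 1281; 1216 is not s-gonal.
s = 9: P(9, 19) = 1216. ✓
s = 10: P(10, 17) = 1105 and P(10, 18) = 1242; 1216 is not s-gonal.
s = 11: P(11, 16) = 1096 and P(11, 17) = 1241; 1216 is not s-gonal.
s = 12: P(12, 16) = 1216. ✓
Hits: s ∈ {9, 12} → 2.

2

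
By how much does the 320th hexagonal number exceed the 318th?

2550

320·(2·320 − 1) = 204480 and 318·(2·318 − 1) = 201930.
Difference: 204480 − 201930 = 2550.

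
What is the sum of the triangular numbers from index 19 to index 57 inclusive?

Σ i(i+1)/2 = (Σi² + Σi) / 2 over i = 19..57.
Σi = 1653 − 171 = 1482 and Σi² = 63365 − 2109 = 61256.
(1·61256 + 1·1482) / 2 = 62738/2 = 31369.

31369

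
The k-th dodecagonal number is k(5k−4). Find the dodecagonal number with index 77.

The 77th dodecagonal number is n(5n−4) with n = 77.
77·(5·77 − 4) = 77·381 = 29337.

29337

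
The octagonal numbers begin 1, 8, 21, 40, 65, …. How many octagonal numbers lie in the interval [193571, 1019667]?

The n-th octagonal number is n(3n−2).
Smallest index with value ≥ 193571: n = 255 (giving 194565).
Largest index with value ≤ 1019667: n = 583 (giving 1018501).
Indices 255 through 583: 329 terms.

329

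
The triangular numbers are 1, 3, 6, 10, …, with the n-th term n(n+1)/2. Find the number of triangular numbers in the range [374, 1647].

The n-th triangular number is n(n+1)/2.
Smallest index with value ≥ 374: n = 27 (giving 378).
Largest index with value ≤ 1647: n = 56 (giving 1596).
Indices 27 through 56: 30 terms.

30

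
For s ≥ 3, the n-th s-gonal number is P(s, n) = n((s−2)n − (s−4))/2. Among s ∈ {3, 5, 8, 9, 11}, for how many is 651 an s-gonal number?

s = 3: P(3, 35) = 630 and P(3, 36) = 666; 651 is not s-gonal.
s = 5: P(5, 21) = 651. ✓
s = 8: P(8, 15) = 645 and P(8, 16) = 736; 651 is not s-gonal.
s = 9: P(9, 14) = 651. ✓
s = 11: P(11, 12) = 606 and P(11, 13) = 715; 651 is not s-gonal.
Hits: s ∈ {5, 9} → 2.

2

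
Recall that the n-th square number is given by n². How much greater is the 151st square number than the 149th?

151² = 22801 and 149² = 22201.
Difference: 22801 − 22201 = 600.

600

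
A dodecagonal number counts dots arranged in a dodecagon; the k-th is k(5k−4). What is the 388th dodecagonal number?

751168

388·(5·388 − 4) = 388·1936 = 751168.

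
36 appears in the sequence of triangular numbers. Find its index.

8

Set n(n+1)/2 = 36, giving n² + n − 72 = 0.
The discriminant is 1 + 8·36 = 289, and √289 = 17.
So n = (-1 + 17) / 2 = 16/2 = 8.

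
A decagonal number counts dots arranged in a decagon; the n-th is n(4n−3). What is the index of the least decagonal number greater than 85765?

Solve n(4n−3) > 85765 for integer n.
The largest n with value ≤ 85765 is 146 (since 84826 ≤ 85765 < 85995), so the first above is n = 147, value 85995.

147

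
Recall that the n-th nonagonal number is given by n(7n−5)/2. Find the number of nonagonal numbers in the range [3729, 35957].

The n-th nonagonal number is n(7n−5)/2.
Smallest index with value ≥ 3729: n = 33 (giving 3729).
Largest index with value ≤ 35957: n = 101 (giving 35451).
Indices 33 through 101: 69 terms.

69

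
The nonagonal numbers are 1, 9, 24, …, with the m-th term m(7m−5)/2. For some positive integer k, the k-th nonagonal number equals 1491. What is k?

21

Set n(7n−5)/2 = 1491, giving 7n² − 5n − 2982 = 0.
The discriminant is 25 + 56·1491 = 83521, and √83521 = 289.
So n = (5 + 289) / 14 = 294/14 = 21.
Check: 21·(7·21 − 5)/2 = 1491. ✓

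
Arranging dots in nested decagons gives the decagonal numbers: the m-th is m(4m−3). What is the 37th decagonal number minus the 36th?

289

Consecutive decagonal numbers differ by 8n − 7: here 8·37 − 7 = 289.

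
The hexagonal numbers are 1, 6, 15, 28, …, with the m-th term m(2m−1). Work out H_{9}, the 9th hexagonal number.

153

The 9th hexagonal number is n(2n−1) with n = 9.
9·(2·9 − 1) = 9·17 = 153.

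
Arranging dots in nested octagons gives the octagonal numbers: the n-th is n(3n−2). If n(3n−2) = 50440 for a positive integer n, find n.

130

Set n(3n−2) = 50440, giving 3n² − 2n − 50440 = 0.
The discriminant is 4 + 12·50440 = 605284, and √605284 = 778.
So n = (2 + 778) / 6 = 780/6 = 130.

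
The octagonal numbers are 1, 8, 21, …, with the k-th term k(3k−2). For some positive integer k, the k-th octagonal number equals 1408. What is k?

22

Set n(3n−2) = 1408, giving 3n² − 2n − 1408 = 0.
So n = (2 + 130) / 6 = 132/6 = 22.
Check: 22·(3·22 − 2) = 1408. ✓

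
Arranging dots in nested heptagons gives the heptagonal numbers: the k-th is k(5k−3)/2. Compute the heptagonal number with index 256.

163456

The 256th heptagonal number is n(5n−3)/2 with n = 256.
256·(5·256 − 3)/2 = 256·1277/2 = 163456.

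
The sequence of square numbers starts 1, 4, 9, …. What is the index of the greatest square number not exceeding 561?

Solve n² ≤ 561 for integer n.
n = 23 gives 529 ≤ 561, while n = 24 gives 576 > 561; so the answer is index 23.

23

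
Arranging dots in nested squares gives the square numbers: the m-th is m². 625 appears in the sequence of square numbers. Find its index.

We need n² = 625, so n = √625 = 25.
Check: 25² = 625. ✓

25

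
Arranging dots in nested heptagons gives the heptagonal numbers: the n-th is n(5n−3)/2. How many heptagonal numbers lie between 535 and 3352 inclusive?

22

The n-th heptagonal number is n(5n−3)/2.
Smallest index with value ≥ 535: n = 15 (giving 540).
Largest index with value ≤ 3352: n = 36 (giving 3186).
Indices 15 through 36: 22 terms.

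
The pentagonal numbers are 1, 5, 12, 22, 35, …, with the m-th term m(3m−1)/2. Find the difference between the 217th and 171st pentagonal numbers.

26749

217·(3·217 − 1)/2 = 70525 and 171·(3·171 − 1)/2 = 43776.
Difference: 70525 − 43776 = 26749.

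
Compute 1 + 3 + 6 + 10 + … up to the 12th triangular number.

Σ i(i+1)/2 = (Σi² + Σi) / 2 over i = 1..12.
Σi = 78 and Σi² = 650.
(1·650 + 1·78) / 2 = 728/2 = 364.

364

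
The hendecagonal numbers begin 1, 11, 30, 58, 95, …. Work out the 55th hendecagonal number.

13420

The 55th hendecagonal number is n(9n−7)/2 with n = 55.
55·(9·55 − 7)/2 = 55·488/2 = 55·244 = 13420.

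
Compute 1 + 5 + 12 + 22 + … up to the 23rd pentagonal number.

Σ i(3i−1)/2 = (3Σi² − Σi) / 2 over i = 1..23.
Σi = 276 and Σi² = 4324.
(3·4324 − 1·276) / 2 = 12696/2 = 6348.

6348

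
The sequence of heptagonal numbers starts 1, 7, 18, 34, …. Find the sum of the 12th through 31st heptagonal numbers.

24130

Σ i(5i−3)/2 = (5Σi² − 3Σi) / 2 over i = 12..31.
Σi = 496 − 66 = 430 and Σi² = 10416 − 506 = 9910.
(5·9910 − 3·430) / 2 = 48260/2 = 24130.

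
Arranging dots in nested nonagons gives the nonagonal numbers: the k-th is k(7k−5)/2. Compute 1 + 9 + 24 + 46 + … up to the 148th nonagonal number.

Σ i(7i−5)/2 = (7Σi² − 5Σi) / 2 over i = 1..148.
Σi = 11026 and Σi² = 1091574.
(7·1091574 − 5·11026) / 2 = 7585888/2 = 3792944.

3792944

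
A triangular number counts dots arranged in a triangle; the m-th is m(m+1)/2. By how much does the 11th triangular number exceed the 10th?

11

Consecutive triangular numbers differ by n: T_{11} − T_{10} = 11.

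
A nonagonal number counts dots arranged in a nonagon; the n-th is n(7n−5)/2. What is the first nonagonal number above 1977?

Solve n(7n−5)/2 > 1977 for integer n.
The largest n with value ≤ 1977 is 24 (since 1956 ≤ 1977 < 2125), so the first above is n = 25, value 2125.

2125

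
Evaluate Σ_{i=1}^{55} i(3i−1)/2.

84700

Σ i(3i−1)/2 = (3Σi² − Σi) / 2 over i = 1..55.
Σi = 1540 and Σi² = 56980.
(3·56980 − 1·1540) / 2 = 169400/2 = 84700.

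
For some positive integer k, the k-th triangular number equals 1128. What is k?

47

Set n(n+1)/2 = 1128, giving n² + n − 2256 = 0.
So n = (-1 + 95) / 2 = 94/2 = 47.
Check: 47·48/2 = 1128. ✓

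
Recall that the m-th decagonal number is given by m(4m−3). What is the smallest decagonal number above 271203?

271701

Solve n(4n−3) > 271203 for integer n.
The largest n with value ≤ 271203 is 260 (since 269620 ≤ 271203 < 271701), so the first above is n = 261, value 271701.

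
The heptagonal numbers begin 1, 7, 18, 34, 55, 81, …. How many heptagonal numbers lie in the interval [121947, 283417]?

The n-th heptagonal number is n(5n−3)/2.
Smallest index with value ≥ 121947: n = 222 (giving 122877).
Largest index with value ≤ 283417: n = 337 (giving 283417).
Indices 222 through 337: 116 terms.

116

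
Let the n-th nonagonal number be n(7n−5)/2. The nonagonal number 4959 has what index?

38

Set n(7n−5)/2 = 4959, giving 7n² − 5n − 9918 = 0.
The discriminant is 25 + 56·4959 = 277729, and √277729 = 527.
So n = (5 + 527) / 14 = 532/14 = 38.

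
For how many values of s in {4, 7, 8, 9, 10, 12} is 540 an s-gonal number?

s = 4: P(4, 23) = 529 and P(4, 24) = 576; 540 is not s-gonal.
s = 7: P(7, 15) = 540. ✓
s = 8: P(8, 13) = 481 and P(8, 14) = 560; 540 is not s-gonal.
s = 9: P(9, 12) = 474 and P(9, 13) = 559; 540 is not s-gonal.
s = 10: P(10, 12) = 540. ✓
s = 12: P(12, 10) = 460 and P(12, 11) = 561; 540 is not s-gonal.
Hits: s ∈ {7, 10} → 2.

2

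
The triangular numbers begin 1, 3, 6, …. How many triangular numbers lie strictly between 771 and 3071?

39

The n-th triangular number is n(n+1)/2.
Smallest index with value > 771: n = 39 (giving 780).
Largest index with value < 3071: n = 77 (giving 3003).
Indices 39 through 77: 39 terms.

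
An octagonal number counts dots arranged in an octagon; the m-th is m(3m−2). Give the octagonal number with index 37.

37·(3·37 − 2) = 37·109 = 4033.

4033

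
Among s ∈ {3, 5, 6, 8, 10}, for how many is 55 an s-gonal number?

1

s = 3: P(3, 10) = 55. ✓
s = 5: P(5, 6) = 51 and P(5, 7) = 70; 55 is not s-gonal.
s = 6: P(6, 5) = 45 and P(6, 6) = 66; 55 is not s-gonal.
s = 8: P(8, 4) = 40 and P(8, 5) = 65; 55 is not s-gonal.
s = 10: P(10, 4) = 52 and P(10, 5) = 85; 55 is not s-gonal.
Hits: s ∈ {3} → 1.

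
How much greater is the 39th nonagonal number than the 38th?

267

Consecutive nonagonal numbers differ by 7n − 6: here 7·39 − 6 = 267.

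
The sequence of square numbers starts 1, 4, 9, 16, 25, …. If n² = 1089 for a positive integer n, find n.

33

We need n² = 1089, so n = √1089 = 33.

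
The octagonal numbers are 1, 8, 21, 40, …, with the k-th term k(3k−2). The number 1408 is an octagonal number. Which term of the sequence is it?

22

Set n(3n−2) = 1408, giving 3n² − 2n − 1408 = 0.
The discriminant is 4 + 12·1408 = 16900, and √16900 = 130.
So n = (2 + 130) / 6 = 132/6 = 22.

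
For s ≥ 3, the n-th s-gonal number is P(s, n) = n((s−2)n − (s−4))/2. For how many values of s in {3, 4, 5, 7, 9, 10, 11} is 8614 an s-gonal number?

s = 3: P(3, 130) = 8515 and P(3, 131) = 8646; 8614 is not s-gonal.
s = 4: P(4, 92) = 8464 and P(4, 93) = 8649; 8614 is not s-gonal.
s = 5: P(5, 75) = 8400 and P(5, 76) = 8626; 8614 is not s-gonal.
s = 7: P(7, 59) = 8614. ✓
s = 9: P(9, 49) = 8281 and P(9, 50) = 8625; 8614 is not s-gonal.
s = 10: P(10, 46) = 8326 and P(10, 47) = 8695; 8614 is not s-gonal.
s = 11: P(11, 44) = 8558 and P(11, 45) = 8955; 8614 is not s-gonal.
Hits: s ∈ {7} → 1.

1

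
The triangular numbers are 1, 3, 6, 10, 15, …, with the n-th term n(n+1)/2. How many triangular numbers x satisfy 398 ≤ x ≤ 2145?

38

The n-th triangular number is n(n+1)/2.
Smallest index with value ≥ 398: n = 28 (giving 406).
Largest index with value ≤ 2145: n = 65 (giving 2145).
Indices 28 through 65: 38 terms.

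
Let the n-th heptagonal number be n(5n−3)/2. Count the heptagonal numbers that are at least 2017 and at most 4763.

The n-th heptagonal number is n(5n−3)/2.
Smallest index with value ≥ 2017: n = 29 (giving 2059).
Largest index with value ≤ 4763: n = 43 (giving 4558).
Indices 29 through 43: 15 terms.

15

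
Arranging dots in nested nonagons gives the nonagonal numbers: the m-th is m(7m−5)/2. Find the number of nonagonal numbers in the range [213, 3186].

The n-th nonagonal number is n(7n−5)/2.
Smallest index with value ≥ 213: n = 9 (giving 261).
Largest index with value ≤ 3186: n = 30 (giving 3075).
Indices 9 through 30: 22 terms.

22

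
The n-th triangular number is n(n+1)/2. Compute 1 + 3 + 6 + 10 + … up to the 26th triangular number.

3276

Σ i(i+1)/2 = (Σi² + Σi) / 2 over i = 1..26.
Σi = 351 and Σi² = 6201.
(1·6201 + 1·351) / 2 = 6552/2 = 3276.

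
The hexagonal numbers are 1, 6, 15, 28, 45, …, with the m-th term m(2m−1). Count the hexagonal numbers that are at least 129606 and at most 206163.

The n-th hexagonal number is n(2n−1).
Smallest index with value ≥ 129606: n = 255 (giving 129795).
Largest index with value ≤ 206163: n = 321 (giving 205761).
Indices 255 through 321: 67 terms.

67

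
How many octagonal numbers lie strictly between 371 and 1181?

The n-th octagonal number is n(3n−2).
Smallest index with value > 371: n = 12 (giving 408).
Largest index with value < 1181: n = 20 (giving 1160).
Indices 12 through 20: 9 terms.

9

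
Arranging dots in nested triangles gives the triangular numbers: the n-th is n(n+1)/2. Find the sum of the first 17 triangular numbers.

969

Σ i(i+1)/2 = (Σi² + Σi) / 2 over i = 1..17.
Σi = 153 and Σi² = 1785.
(1·1785 + 1·153) / 2 = 1938/2 = 969.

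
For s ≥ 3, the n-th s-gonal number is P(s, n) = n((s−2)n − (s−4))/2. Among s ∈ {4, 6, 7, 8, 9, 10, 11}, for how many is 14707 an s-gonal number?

s = 4: P(4, 121) = 14641 and P(4, 122) = 14884; 14707 is not s-gonal.
s = 6: P(6, 86) = 14706 and P(6, 87) = 15051; 14707 is not s-gonal.
s = 7: P(7, 77) = 14707. ✓
s = 8: P(8, 70) = 14560 and P(8, 71) = 14981; 14707 is not s-gonal.
s = 9: P(9, 65) = 14625 and P(9, 66) = 15081; 14707 is not s-gonal.
s = 10: P(10, 61) = 14701 and P(10, 62) = 15190; 14707 is not s-gonal.
s = 11: P(11, 57) = 14421 and P(11, 58) = 14935; 14707 is not s-gonal.
Hits: s ∈ {7} → 1.

1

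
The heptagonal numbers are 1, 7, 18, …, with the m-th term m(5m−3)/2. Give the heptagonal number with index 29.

The 29th heptagonal number is n(5n−3)/2 with n = 29.
29·(5·29 − 3)/2 = 29·142/2 = 29·71 = 2059.

2059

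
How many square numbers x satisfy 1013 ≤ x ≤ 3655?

29

The n-th square number is n².
Smallest index with value ≥ 1013: n = 32 (giving 1024).
Largest index with value ≤ 3655: n = 60 (giving 3600).
Indices 32 through 60: 29 terms.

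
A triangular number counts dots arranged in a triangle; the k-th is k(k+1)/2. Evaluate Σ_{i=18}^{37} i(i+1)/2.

Σ i(i+1)/2 = (Σi² + Σi) / 2 over i = 18..37.
Σi = 703 − 153 = 550 and Σi² = 17575 − 1785 = 15790.
(1·15790 + 1·550) / 2 = 16340/2 = 8170.

8170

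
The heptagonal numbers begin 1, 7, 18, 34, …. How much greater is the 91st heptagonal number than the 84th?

91·(5·91 − 3)/2 = 20566 and 84·(5·84 − 3)/2 = 17514.
Difference: 20566 − 17514 = 3052.

3052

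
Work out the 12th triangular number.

78

12·13/2 = 156/2 = 78.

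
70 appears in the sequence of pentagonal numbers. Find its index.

7

Set n(3n−1)/2 = 70, giving 3n² − n − 140 = 0.
So n = (1 + 41) / 6 = 42/6 = 7.
Check: 7·(3·7 − 1)/2 = 70. ✓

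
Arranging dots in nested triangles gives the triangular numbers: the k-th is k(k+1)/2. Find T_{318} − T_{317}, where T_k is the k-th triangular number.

318

Consecutive triangular numbers differ by n: T_{318} − T_{317} = 318.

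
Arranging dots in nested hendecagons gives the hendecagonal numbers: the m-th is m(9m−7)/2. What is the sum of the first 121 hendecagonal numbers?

2664541

Σ i(9i−7)/2 = (9Σi² − 7Σi) / 2 over i = 1..121.
Σi = 7381 and Σi² = 597861.
(9·597861 − 7·7381) / 2 = 5329082/2 = 2664541.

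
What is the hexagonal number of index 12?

The 12th hexagonal number is n(2n−1) with n = 12.
12·(2·12 − 1) = 12·23 = 276.

276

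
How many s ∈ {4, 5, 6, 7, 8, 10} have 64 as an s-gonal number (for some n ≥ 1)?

1

s = 4: P(4, 8) = 64. ✓
s = 5: P(5, 6) = 51 and P(5, 7) = 70; 64 is not s-gonal.
s = 6: P(6, 5) = 45 and P(6, 6) = 66; 64 is not s-gonal.
s = 7: P(7, 5) = 55 and P(7, 6) = 81; 64 is not s-gonal.
s = 8: P(8, 4) = 40 and P(8, 5) = 65; 64 is not s-gonal.
s = 10: P(10, 4) = 52 and P(10, 5) = 85; 64 is not s-gonal.
Hits: s ∈ {4} → 1.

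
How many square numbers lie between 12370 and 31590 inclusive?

The n-th square number is n².
Smallest index with value ≥ 12370: n = 112 (giving 12544).
Largest index with value ≤ 31590: n = 177 (giving 31329).
Indices 112 through 177: 66 terms.

66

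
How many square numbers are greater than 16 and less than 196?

9

The n-th square number is n².
Smallest index with value > 16: n = 5 (giving 25).
Largest index with value < 196: n = 13 (giving 169).
Indices 5 through 13: 9 terms.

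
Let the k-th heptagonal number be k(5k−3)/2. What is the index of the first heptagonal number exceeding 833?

Solve n(5n−3)/2 > 833 for integer n.
The largest n with value ≤ 833 is 18 (since 783 ≤ 833 < 874), so the first above is n = 19, value 874.

19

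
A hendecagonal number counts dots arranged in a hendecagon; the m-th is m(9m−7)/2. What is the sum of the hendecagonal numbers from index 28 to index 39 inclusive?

Σ i(9i−7)/2 = (9Σi² − 7Σi) / 2 over i = 28..39.
Σi = 780 − 378 = 402 and Σi² = 20540 − 6930 = 13610.
(9·13610 − 7·402) / 2 = 119676/2 = 59838.

59838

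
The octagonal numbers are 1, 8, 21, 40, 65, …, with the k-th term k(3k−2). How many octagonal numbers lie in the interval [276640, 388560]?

The n-th octagonal number is n(3n−2).
Smallest index with value ≥ 276640: n = 304 (giving 276640).
Largest index with value ≤ 388560: n = 360 (giving 388080).
Indices 304 through 360: 57 terms.

57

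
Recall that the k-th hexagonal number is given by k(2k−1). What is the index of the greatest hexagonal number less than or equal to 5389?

52

Solve n(2n−1) ≤ 5389 for integer n.
n = 52 gives 5356 ≤ 5389, while n = 53 gives 5565 > 5389; so the answer is index 52.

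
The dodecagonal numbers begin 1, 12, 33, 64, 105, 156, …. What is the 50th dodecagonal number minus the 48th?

972

50·(5·50 − 4) = 12300 and 48·(5·48 − 4) = 11328.
Difference: 12300 − 11328 = 972.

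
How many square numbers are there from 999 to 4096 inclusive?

The n-th square number is n².
Smallest index with value ≥ 999: n = 32 (giving 1024).
Largest index with value ≤ 4096: n = 64 (giving 4096).
Indices 32 through 64: 33 terms.

33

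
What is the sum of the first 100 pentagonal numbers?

Σ i(3i−1)/2 = (3Σi² − Σi) / 2 over i = 1..100.
Σi = 5050 and Σi² = 338350.
(3·338350 − 1·5050) / 2 = 1010000/2 = 505000.

505000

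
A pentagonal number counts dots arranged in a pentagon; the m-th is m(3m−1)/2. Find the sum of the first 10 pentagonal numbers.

Σ i(3i−1)/2 = (3Σi² − Σi) / 2 over i = 1..10.
Σi = 55 and Σi² = 385.
(3·385 − 1·55) / 2 = 1100/2 = 550.

550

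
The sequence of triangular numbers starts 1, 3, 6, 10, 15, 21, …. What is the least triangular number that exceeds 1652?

1653

Solve n(n+1)/2 > 1652 for integer n.
The largest n with value ≤ 1652 is 56 (since 1596 ≤ 1652 < 1653), so the first above is n = 57, value 1653.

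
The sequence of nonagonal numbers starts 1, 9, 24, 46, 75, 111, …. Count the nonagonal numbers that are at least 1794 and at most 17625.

49

The n-th nonagonal number is n(7n−5)/2.
Smallest index with value ≥ 1794: n = 23 (giving 1794).
Largest index with value ≤ 17625: n = 71 (giving 17466).
Indices 23 through 71: 49 terms.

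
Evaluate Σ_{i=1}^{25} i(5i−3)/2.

13325

Σ i(5i−3)/2 = (5Σi² − 3Σi) / 2 over i = 1..25.
Σi = 325 and Σi² = 5525.
(5·5525 − 3·325) / 2 = 26650/2 = 13325.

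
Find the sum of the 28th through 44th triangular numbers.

Σ i(i+1)/2 = (Σi² + Σi) / 2 over i = 28..44.
Σi = 990 − 378 = 612 and Σi² = 29370 − 6930 = 22440.
(1·22440 + 1·612) / 2 = 23052/2 = 11526.

11526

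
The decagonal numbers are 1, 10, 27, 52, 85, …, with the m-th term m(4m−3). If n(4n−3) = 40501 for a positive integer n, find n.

Set n(4n−3) = 40501, giving 4n² − 3n − 40501 = 0.
So n = (3 + 805) / 8 = 808/8 = 101.

101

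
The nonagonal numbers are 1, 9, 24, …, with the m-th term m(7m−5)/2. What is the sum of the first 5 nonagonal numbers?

Σ i(7i−5)/2 = (7Σi² − 5Σi) / 2 over i = 1..5.
Σi = 15 and Σi² = 55.
(7·55 − 5·15) / 2 = 310/2 = 155.

155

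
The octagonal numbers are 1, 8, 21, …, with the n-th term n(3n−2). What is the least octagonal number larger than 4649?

Solve n(3n−2) > 4649 for integer n.
The largest n with value ≤ 4649 is 39 (since 4485 ≤ 4649 < 4720), so the first above is n = 40, value 4720.

4720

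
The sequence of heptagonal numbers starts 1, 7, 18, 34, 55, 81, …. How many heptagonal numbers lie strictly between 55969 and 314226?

The n-th heptagonal number is n(5n−3)/2.
Smallest index with value > 55969: n = 150 (giving 56025).
Largest index with value < 314226: n = 354 (giving 312759).
Indices 150 through 354: 205 terms.

205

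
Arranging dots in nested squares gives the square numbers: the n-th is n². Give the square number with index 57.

3249

The 57th square number is n² with n = 57.
57² = 3249.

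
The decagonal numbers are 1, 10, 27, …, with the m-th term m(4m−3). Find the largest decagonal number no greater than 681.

Solve n(4n−3) ≤ 681 for integer n.
n = 13 gives 637 ≤ 681, while n = 14 gives 742 > 681; so the answer is 637.

637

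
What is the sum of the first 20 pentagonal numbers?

4200

Σ i(3i−1)/2 = (3Σi² − Σi) / 2 over i = 1..20.
Σi = 210 and Σi² = 2870.
(3·2870 − 1·210) / 2 = 8400/2 = 4200.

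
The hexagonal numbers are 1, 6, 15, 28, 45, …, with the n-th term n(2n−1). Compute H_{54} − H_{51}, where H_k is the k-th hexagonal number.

627

54·(2·54 − 1) = 5778 and 51·(2·51 − 1) = 5151.
Difference: 5778 − 5151 = 627.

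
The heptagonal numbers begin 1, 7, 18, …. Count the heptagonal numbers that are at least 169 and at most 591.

The n-th heptagonal number is n(5n−3)/2.
Smallest index with value ≥ 169: n = 9 (giving 189).
Largest index with value ≤ 591: n = 15 (giving 540).
Indices 9 through 15: 7 terms.

7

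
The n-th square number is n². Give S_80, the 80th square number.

6400

80² = 6400.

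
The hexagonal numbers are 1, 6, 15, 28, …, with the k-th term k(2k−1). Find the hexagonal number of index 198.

78210

198·(2·198 − 1) = 198·395 = 78210.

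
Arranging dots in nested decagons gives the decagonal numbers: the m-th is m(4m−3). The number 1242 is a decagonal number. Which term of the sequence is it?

Set n(4n−3) = 1242, giving 4n² − 3n − 1242 = 0.
So n = (3 + 141) / 8 = 144/8 = 18.

18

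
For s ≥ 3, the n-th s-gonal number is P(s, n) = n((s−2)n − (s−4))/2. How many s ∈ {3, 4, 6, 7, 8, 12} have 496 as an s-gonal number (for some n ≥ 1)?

s = 3: P(3, 31) = 496. ✓
s = 4: P(4, 22) = 484 and P(4, 23) = 529; 496 is not s-gonal.
s = 6: P(6, 16) = 496. ✓
s = 7: P(7, 14) = 469 and P(7, 15) = 540; 496 is not s-gonal.
s = 8: P(8, 13) = 481 and P(8, 14) = 560; 496 is not s-gonal.
s = 12: P(12, 10) = 460 and P(12, 11) = 561; 496 is not s-gonal.
Hits: s ∈ {3, 6} → 2.

2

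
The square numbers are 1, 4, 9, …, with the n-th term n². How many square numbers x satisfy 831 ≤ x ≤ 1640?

12

The n-th square number is n².
Smallest index with value ≥ 831: n = 29 (giving 841).
Largest index with value ≤ 1640: n = 40 (giving 1600).
Indices 29 through 40: 12 terms.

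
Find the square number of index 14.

196

The 14th square number is n² with n = 14.
14² = 196.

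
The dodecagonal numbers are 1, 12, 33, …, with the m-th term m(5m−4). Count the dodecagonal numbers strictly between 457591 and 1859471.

308

The n-th dodecagonal number is n(5n−4).
Smallest index with value > 457591: n = 303 (giving 457833).
Largest index with value < 1859471: n = 610 (giving 1858060).
Indices 303 through 610: 308 terms.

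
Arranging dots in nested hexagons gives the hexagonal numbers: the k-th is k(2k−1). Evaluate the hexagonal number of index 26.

1326

26·(2·26 − 1) = 26·51 = 1326.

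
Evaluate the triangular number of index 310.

48205

310·311/2 = 96410/2 = 48205.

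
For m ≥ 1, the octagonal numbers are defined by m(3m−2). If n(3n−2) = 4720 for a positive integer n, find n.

Set n(3n−2) = 4720, giving 3n² − 2n − 4720 = 0.
The discriminant is 4 + 12·4720 = 56644, and √56644 = 238.
So n = (2 + 238) / 6 = 240/6 = 40.

40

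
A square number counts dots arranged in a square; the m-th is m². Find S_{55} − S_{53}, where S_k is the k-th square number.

55² = 3025 and 53² = 2809.
Difference: 3025 − 2809 = 216.

216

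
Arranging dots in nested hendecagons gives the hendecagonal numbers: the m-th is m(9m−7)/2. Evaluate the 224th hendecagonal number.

225008

224·(9·224 − 7)/2 = 224·2009/2 = 225008.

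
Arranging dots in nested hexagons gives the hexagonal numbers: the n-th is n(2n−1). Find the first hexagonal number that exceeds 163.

190

Solve n(2n−1) > 163 for integer n.
The largest n with value ≤ 163 is 9 (since 153 ≤ 163 < 190), so the first above is n = 10, value 190.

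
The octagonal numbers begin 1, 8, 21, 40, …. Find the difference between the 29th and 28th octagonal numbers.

169

Consecutive octagonal numbers differ by 6n − 5: here 6·29 − 5 = 169.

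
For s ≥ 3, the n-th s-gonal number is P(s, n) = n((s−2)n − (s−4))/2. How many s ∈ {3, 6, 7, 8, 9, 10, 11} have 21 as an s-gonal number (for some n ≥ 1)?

s = 3: P(3, 6) = 21. ✓
s = 6: P(6, 3) = 15 and P(6, 4) = 28; 21 is not s-gonal.
s = 7: P(7, 3) = 18 and P(7, 4) = 34; 21 is not s-gonal.
s = 8: P(8, 3) = 21. ✓
s = 9: P(9, 2) = 9 and P(9, 3) = 24; 21 is not s-gonal.
s = 10: P(10, 2) = 10 and P(10, 3) = 27; 21 is not s-gonal.
s = 11: P(11, 2) = 11 and P(11, 3) = 30; 21 is not s-gonal.
Hits: s ∈ {3, 8} → 2.

2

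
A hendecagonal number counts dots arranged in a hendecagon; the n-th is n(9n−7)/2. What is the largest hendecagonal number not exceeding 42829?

42001

Solve n(9n−7)/2 ≤ 42829 for integer n.
n = 97 gives 42001 ≤ 42829, while n = 98 gives 42875 > 42829; so the answer is 42001.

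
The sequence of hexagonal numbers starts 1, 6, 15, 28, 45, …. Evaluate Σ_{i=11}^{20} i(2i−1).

Σ i(2i−1) = 2Σi² − Σi over i = 11..20.
Σi = 210 − 55 = 155 and Σi² = 2870 − 385 = 2485.
2·2485 − 1·155 = 4815.

4815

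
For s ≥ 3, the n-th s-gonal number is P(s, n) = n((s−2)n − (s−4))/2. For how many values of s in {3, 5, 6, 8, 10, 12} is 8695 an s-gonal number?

s = 3: P(3, 131) = 8646 and P(3, 132) = 8778; 8695 is not s-gonal.
s = 5: P(5, 76) = 8626 and P(5, 77) = 8855; 8695 is not s-gonal.
s = 6: P(6, 66) = 8646 and P(6, 67) = 8911; 8695 is not s-gonal.
s = 8: P(8, 54) = 8640 and P(8, 55) = 8965; 8695 is not s-gonal.
s = 10: P(10, 47) = 8695. ✓
s = 12: P(12, 42) = 8652 and P(12, 43) = 9073; 8695 is not s-gonal.
Hits: s ∈ {10} → 1.

1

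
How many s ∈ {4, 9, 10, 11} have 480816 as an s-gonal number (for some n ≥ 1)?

s = 4: P(4, 693) = 480249 and P(4, 694) = 481636; 480816 is not s-gonal.
s = 9: P(9, 371) = 480816. ✓
s = 10: P(10, 347) = 480595 and P(10, 348) = 483372; 480816 is not s-gonal.
s = 11: P(11, 327) = 480036 and P(11, 328) = 482980; 480816 is not s-gonal.
Hits: s ∈ {9} → 1.

1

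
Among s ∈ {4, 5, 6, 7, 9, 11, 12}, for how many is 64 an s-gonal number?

2

s = 4: P(4, 8) = 64. ✓
s = 5: P(5, 6) = 51 and P(5, 7) = 70; 64 is not s-gonal.
s = 6: P(6, 5) = 45 and P(6, 6) = 66; 64 is not s-gonal.
s = 7: P(7, 5) = 55 and P(7, 6) = 81; 64 is not s-gonal.
s = 9: P(9, 4) = 46 and P(9, 5) = 75; 64 is not s-gonal.
s = 11: P(11, 4) = 58 and P(11, 5) = 95; 64 is not s-gonal.
s = 12: P(12, 4) = 64. ✓
Hits: s ∈ {4, 12} → 2.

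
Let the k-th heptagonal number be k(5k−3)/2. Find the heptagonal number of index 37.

37·(5·37 − 3)/2 = 37·182/2 = 37·91 = 3367.

3367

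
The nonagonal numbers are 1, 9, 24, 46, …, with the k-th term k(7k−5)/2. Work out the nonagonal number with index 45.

6975

The 45th nonagonal number is n(7n−5)/2 with n = 45.
45·(7·45 − 5)/2 = 45·310/2 = 45·155 = 6975.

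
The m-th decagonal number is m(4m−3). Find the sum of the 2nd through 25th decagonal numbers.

21124

Σ i(4i−3) = 4Σi² − 3Σi over i = 2..25.
Σi = 325 − 1 = 324 and Σi² = 5525 − 1 = 5524.
4·5524 − 3·324 = 21124.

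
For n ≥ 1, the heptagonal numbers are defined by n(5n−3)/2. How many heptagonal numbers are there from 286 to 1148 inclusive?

11

The n-th heptagonal number is n(5n−3)/2.
Smallest index with value ≥ 286: n = 11 (giving 286).
Largest index with value ≤ 1148: n = 21 (giving 1071).
Indices 11 through 21: 11 terms.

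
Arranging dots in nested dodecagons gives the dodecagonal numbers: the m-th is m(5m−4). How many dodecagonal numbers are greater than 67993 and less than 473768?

191

The n-th dodecagonal number is n(5n−4).
Smallest index with value > 67993: n = 118 (giving 69148).
Largest index with value < 473768: n = 308 (giving 473088).
Indices 118 through 308: 191 terms.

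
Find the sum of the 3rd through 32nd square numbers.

Σ_{i=3}^{32} i² = 11440 − 5 = 11435.

11435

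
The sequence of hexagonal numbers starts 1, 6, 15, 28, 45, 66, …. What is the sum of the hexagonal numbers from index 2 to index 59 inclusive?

138649

Σ i(2i−1) = 2Σi² − Σi over i = 2..59.
Σi = 1770 − 1 = 1769 and Σi² = 70210 − 1 = 70209.
2·70209 − 1·1769 = 138649.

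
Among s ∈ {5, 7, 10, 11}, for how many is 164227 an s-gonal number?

1

s = 5: P(5, 331) = 164176 and P(5, 332) = 165170; 164227 is not s-gonal.
s = 7: P(7, 256) = 163456 and P(7, 257) = 164737; 164227 is not s-gonal.
s = 10: P(10, 203) = 164227. ✓
s = 11: P(11, 191) = 163496 and P(11, 192) = 165216; 164227 is not s-gonal.
Hits: s ∈ {10} → 1.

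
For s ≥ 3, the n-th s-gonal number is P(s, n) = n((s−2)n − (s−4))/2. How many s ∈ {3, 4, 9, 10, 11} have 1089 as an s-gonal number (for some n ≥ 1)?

2

s = 3: P(3, 46) = 1081 and P(3, 47) = 1128; 1089 is not s-gonal.
s = 4: P(4, 33) = 1089. ✓
s = 9: P(9, 18) = 1089. ✓
s = 10: P(10, 16) = 976 and P(10, 17) = 1105; 1089 is not s-gonal.
s = 11: P(11, 15) = 960 and P(11, 16) = 1096; 1089 is not s-gonal.
Hits: s ∈ {4, 9} → 2.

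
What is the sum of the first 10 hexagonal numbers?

715

Σ i(2i−1) = 2Σi² − Σi over i = 1..10.
Σi = 55 and Σi² = 385.
2·385 − 1·55 = 715.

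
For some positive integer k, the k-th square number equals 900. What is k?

30

We need n² = 900, so n = √900 = 30.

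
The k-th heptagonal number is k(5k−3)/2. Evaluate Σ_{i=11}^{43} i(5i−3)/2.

Σ i(5i−3)/2 = (5Σi² − 3Σi) / 2 over i = 11..43.
Σi = 946 − 55 = 891 and Σi² = 27434 − 385 = 27049.
(5·27049 − 3·891) / 2 = 132572/2 = 66286.

66286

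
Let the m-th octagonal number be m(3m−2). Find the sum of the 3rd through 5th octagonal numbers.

Σ i(3i−2) = 3Σi² − 2Σi over i = 3..5.
Σi = 15 − 3 = 12 and Σi² = 55 − 5 = 50.
3·50 − 2·12 = 126.

126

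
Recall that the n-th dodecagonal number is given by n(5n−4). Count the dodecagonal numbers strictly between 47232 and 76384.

26

The n-th dodecagonal number is n(5n−4).
Smallest index with value > 47232: n = 98 (giving 47628).
Largest index with value < 76384: n = 123 (giving 75153).
Indices 98 through 123: 26 terms.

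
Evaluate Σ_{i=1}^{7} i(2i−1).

Σ i(2i−1) = 2Σi² − Σi over i = 1..7.
Σi = 28 and Σi² = 140.
2·140 − 1·28 = 252.

252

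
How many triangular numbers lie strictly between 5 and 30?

5

The n-th triangular number is n(n+1)/2.
Smallest index with value > 5: n = 3 (giving 6).
Largest index with value < 30: n = 7 (giving 28).
Indices 3 through 7: 5 terms.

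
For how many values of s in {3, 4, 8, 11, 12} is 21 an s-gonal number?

s = 3: P(3, 6) = 21. ✓
s = 4: P(4, 4) = 16 and P(4, 5) = 25; 21 is not s-gonal.
s = 8: P(8, 3) = 21. ✓
s = 11: P(11, 2) = 11 and P(11, 3) = 30; 21 is not s-gonal.
s = 12: P(12, 2) = 12 and P(12, 3) = 33; 21 is not s-gonal.
Hits: s ∈ {3, 8} → 2.

2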